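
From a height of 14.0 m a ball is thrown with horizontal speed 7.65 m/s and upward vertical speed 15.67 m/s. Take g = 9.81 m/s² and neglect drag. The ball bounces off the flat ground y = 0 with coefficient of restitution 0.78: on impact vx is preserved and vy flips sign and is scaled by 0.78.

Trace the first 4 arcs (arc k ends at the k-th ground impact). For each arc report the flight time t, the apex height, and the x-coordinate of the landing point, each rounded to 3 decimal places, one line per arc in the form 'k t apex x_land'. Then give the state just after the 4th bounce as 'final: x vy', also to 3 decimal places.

Arc 1: start y=14.000, vy=15.670 → t=3.922, apex=26.515, x_land=30.006, impact vy=-22.809
  bounce: vy ← 0.78·22.809 = 17.791
Arc 2: start y=0.000, vy=17.791 → t=3.627, apex=16.132, x_land=57.753, impact vy=-17.791
  bounce: vy ← 0.78·17.791 = 13.877
Arc 3: start y=0.000, vy=13.877 → t=2.829, apex=9.815, x_land=79.396, impact vy=-13.877
  bounce: vy ← 0.78·13.877 = 10.824
Arc 4: start y=0.000, vy=10.824 → t=2.207, apex=5.971, x_land=96.277, impact vy=-10.824
  bounce: vy ← 0.78·10.824 = 8.443

1 3.922 26.515 30.006
2 3.627 16.132 57.753
3 2.829 9.815 79.396
4 2.207 5.971 96.277
final: 96.277 8.443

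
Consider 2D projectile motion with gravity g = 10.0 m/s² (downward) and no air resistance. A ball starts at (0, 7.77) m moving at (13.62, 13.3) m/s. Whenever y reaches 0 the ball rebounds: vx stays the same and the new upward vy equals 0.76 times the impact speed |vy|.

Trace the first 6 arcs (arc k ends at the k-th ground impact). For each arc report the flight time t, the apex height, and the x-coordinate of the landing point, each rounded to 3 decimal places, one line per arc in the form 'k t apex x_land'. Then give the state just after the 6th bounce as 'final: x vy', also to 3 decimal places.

1 3.153 16.614 42.942
2 2.771 9.597 80.680
3 2.106 5.543 109.361
4 1.600 3.202 131.159
5 1.216 1.849 147.725
6 0.924 1.068 160.315
final: 160.315 3.513

Arc 1: start y=7.770, vy=13.300 → t=3.153, apex=16.614, x_land=42.942, impact vy=-18.229
  bounce: vy ← 0.76·18.229 = 13.854
Arc 2: start y=0.000, vy=13.854 → t=2.771, apex=9.597, x_land=80.680, impact vy=-13.854
  bounce: vy ← 0.76·13.854 = 10.529
Arc 3: start y=0.000, vy=10.529 → t=2.106, apex=5.543, x_land=109.361, impact vy=-10.529
  bounce: vy ← 0.76·10.529 = 8.002
Arc 4: start y=0.000, vy=8.002 → t=1.600, apex=3.202, x_land=131.159, impact vy=-8.002
  bounce: vy ← 0.76·8.002 = 6.082
Arc 5: start y=0.000, vy=6.082 → t=1.216, apex=1.849, x_land=147.725, impact vy=-6.082
  bounce: vy ← 0.76·6.082 = 4.622
Arc 6: start y=0.000, vy=4.622 → t=0.924, apex=1.068, x_land=160.315, impact vy=-4.622
  bounce: vy ← 0.76·4.622 = 3.513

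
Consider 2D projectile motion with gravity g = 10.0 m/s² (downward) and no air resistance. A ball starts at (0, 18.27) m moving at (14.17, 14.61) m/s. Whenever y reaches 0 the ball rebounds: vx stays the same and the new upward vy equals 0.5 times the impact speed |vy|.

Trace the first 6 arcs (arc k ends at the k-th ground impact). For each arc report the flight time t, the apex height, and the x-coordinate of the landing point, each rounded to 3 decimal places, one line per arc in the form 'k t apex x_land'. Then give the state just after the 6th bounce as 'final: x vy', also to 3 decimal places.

Arc 1: start y=18.270, vy=14.610 → t=3.867, apex=28.943, x_land=54.794, impact vy=-24.059
  bounce: vy ← 0.5·24.059 = 12.030
Arc 2: start y=0.000, vy=12.030 → t=2.406, apex=7.236, x_land=88.887, impact vy=-12.030
  bounce: vy ← 0.5·12.030 = 6.015
Arc 3: start y=0.000, vy=6.015 → t=1.203, apex=1.809, x_land=105.933, impact vy=-6.015
  bounce: vy ← 0.5·6.015 = 3.007
Arc 4: start y=0.000, vy=3.007 → t=0.601, apex=0.452, x_land=114.456, impact vy=-3.007
  bounce: vy ← 0.5·3.007 = 1.504
Arc 5: start y=0.000, vy=1.504 → t=0.301, apex=0.113, x_land=118.717, impact vy=-1.504
  bounce: vy ← 0.5·1.504 = 0.752
Arc 6: start y=0.000, vy=0.752 → t=0.150, apex=0.028, x_land=120.848, impact vy=-0.752
  bounce: vy ← 0.5·0.752 = 0.376

1 3.867 28.943 54.794
2 2.406 7.236 88.887
3 1.203 1.809 105.933
4 0.601 0.452 114.456
5 0.301 0.113 118.717
6 0.150 0.028 120.848
final: 120.848 0.376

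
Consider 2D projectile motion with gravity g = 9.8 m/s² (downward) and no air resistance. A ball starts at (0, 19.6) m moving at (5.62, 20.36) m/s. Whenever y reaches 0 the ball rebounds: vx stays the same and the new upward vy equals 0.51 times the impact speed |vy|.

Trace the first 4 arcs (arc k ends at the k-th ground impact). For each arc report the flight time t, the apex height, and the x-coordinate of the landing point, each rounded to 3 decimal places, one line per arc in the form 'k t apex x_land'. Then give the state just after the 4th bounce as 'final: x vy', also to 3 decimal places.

Arc 1: start y=19.600, vy=20.360 → t=4.961, apex=40.749, x_land=27.883, impact vy=-28.261
  bounce: vy ← 0.51·28.261 = 14.413
Arc 2: start y=0.000, vy=14.413 → t=2.941, apex=10.599, x_land=44.414, impact vy=-14.413
  bounce: vy ← 0.51·14.413 = 7.351
Arc 3: start y=0.000, vy=7.351 → t=1.500, apex=2.757, x_land=52.845, impact vy=-7.351
  bounce: vy ← 0.51·7.351 = 3.749
Arc 4: start y=0.000, vy=3.749 → t=0.765, apex=0.717, x_land=57.144, impact vy=-3.749
  bounce: vy ← 0.51·3.749 = 1.912

1 4.961 40.749 27.883
2 2.941 10.599 44.414
3 1.500 2.757 52.845
4 0.765 0.717 57.144
final: 57.144 1.912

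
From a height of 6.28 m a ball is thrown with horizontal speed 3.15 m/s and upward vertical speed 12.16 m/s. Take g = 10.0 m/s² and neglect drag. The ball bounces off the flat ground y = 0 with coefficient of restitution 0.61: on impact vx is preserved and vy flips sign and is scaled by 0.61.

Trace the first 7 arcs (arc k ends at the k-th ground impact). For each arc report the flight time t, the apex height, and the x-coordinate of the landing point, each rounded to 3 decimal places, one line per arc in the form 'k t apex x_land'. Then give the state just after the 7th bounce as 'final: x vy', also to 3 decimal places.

Arc 1: start y=6.280, vy=12.160 → t=2.870, apex=13.673, x_land=9.039, impact vy=-16.537
  bounce: vy ← 0.61·16.537 = 10.087
Arc 2: start y=0.000, vy=10.087 → t=2.017, apex=5.088, x_land=15.395, impact vy=-10.087
  bounce: vy ← 0.61·10.087 = 6.153
Arc 3: start y=0.000, vy=6.153 → t=1.231, apex=1.893, x_land=19.271, impact vy=-6.153
  bounce: vy ← 0.61·6.153 = 3.754
Arc 4: start y=0.000, vy=3.754 → t=0.751, apex=0.704, x_land=21.636, impact vy=-3.754
  bounce: vy ← 0.61·3.754 = 2.290
Arc 5: start y=0.000, vy=2.290 → t=0.458, apex=0.262, x_land=23.078, impact vy=-2.290
  bounce: vy ← 0.61·2.290 = 1.397
Arc 6: start y=0.000, vy=1.397 → t=0.279, apex=0.098, x_land=23.958, impact vy=-1.397
  bounce: vy ← 0.61·1.397 = 0.852
Arc 7: start y=0.000, vy=0.852 → t=0.170, apex=0.036, x_land=24.495, impact vy=-0.852
  bounce: vy ← 0.61·0.852 = 0.520

1 2.870 13.673 9.039
2 2.017 5.088 15.395
3 1.231 1.893 19.271
4 0.751 0.704 21.636
5 0.458 0.262 23.078
6 0.279 0.098 23.958
7 0.170 0.036 24.495
final: 24.495 0.520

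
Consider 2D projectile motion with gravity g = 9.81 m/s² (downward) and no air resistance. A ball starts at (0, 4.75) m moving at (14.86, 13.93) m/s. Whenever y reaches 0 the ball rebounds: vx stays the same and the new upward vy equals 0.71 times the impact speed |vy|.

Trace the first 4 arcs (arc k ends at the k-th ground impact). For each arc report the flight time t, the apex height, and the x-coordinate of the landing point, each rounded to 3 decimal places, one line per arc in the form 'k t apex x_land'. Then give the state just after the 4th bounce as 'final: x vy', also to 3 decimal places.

Arc 1: start y=4.750, vy=13.930 → t=3.148, apex=14.640, x_land=46.774, impact vy=-16.948
  bounce: vy ← 0.71·16.948 = 12.033
Arc 2: start y=0.000, vy=12.033 → t=2.453, apex=7.380, x_land=83.229, impact vy=-12.033
  bounce: vy ← 0.71·12.033 = 8.544
Arc 3: start y=0.000, vy=8.544 → t=1.742, apex=3.720, x_land=109.112, impact vy=-8.544
  bounce: vy ← 0.71·8.544 = 6.066
Arc 4: start y=0.000, vy=6.066 → t=1.237, apex=1.875, x_land=127.489, impact vy=-6.066
  bounce: vy ← 0.71·6.066 = 4.307

1 3.148 14.640 46.774
2 2.453 7.380 83.229
3 1.742 3.720 109.112
4 1.237 1.875 127.489
final: 127.489 4.307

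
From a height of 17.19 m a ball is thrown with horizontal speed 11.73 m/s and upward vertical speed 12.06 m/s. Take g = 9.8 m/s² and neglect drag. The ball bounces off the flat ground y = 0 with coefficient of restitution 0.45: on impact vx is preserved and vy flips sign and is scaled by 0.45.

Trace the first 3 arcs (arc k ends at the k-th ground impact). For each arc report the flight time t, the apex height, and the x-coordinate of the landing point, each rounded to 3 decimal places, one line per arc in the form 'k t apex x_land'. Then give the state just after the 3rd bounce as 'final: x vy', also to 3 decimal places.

1 3.472 24.611 40.723
2 2.017 4.984 64.383
3 0.908 1.009 75.029
final: 75.029 2.001

Arc 1: start y=17.190, vy=12.060 → t=3.472, apex=24.611, x_land=40.723, impact vy=-21.963
  bounce: vy ← 0.45·21.963 = 9.883
Arc 2: start y=0.000, vy=9.883 → t=2.017, apex=4.984, x_land=64.383, impact vy=-9.883
  bounce: vy ← 0.45·9.883 = 4.447
Arc 3: start y=0.000, vy=4.447 → t=0.908, apex=1.009, x_land=75.029, impact vy=-4.447
  bounce: vy ← 0.45·4.447 = 2.001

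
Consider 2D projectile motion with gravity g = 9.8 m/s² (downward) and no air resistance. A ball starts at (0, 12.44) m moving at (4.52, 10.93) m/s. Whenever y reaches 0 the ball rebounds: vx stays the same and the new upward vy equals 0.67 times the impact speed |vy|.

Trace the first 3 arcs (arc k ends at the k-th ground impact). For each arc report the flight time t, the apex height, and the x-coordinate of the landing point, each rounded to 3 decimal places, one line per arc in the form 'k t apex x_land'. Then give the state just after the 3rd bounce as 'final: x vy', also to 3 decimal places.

1 3.060 18.535 13.832
2 2.606 8.320 25.612
3 1.746 3.735 33.505
final: 33.505 5.733

Arc 1: start y=12.440, vy=10.930 → t=3.060, apex=18.535, x_land=13.832, impact vy=-19.060
  bounce: vy ← 0.67·19.060 = 12.770
Arc 2: start y=0.000, vy=12.770 → t=2.606, apex=8.320, x_land=25.612, impact vy=-12.770
  bounce: vy ← 0.67·12.770 = 8.556
Arc 3: start y=0.000, vy=8.556 → t=1.746, apex=3.735, x_land=33.505, impact vy=-8.556
  bounce: vy ← 0.67·8.556 = 5.733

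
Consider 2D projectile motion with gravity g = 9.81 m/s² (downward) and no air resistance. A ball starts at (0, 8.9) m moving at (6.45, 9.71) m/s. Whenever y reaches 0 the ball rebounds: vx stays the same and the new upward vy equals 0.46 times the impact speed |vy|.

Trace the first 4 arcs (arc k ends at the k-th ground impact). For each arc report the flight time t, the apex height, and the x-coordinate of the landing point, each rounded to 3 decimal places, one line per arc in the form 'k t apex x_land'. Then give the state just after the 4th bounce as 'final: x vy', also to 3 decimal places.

1 2.661 13.706 17.166
2 1.538 2.900 27.085
3 0.707 0.614 31.648
4 0.325 0.130 33.747
final: 33.747 0.734

Arc 1: start y=8.900, vy=9.710 → t=2.661, apex=13.706, x_land=17.166, impact vy=-16.398
  bounce: vy ← 0.46·16.398 = 7.543
Arc 2: start y=0.000, vy=7.543 → t=1.538, apex=2.900, x_land=27.085, impact vy=-7.543
  bounce: vy ← 0.46·7.543 = 3.470
Arc 3: start y=0.000, vy=3.470 → t=0.707, apex=0.614, x_land=31.648, impact vy=-3.470
  bounce: vy ← 0.46·3.470 = 1.596
Arc 4: start y=0.000, vy=1.596 → t=0.325, apex=0.130, x_land=33.747, impact vy=-1.596
  bounce: vy ← 0.46·1.596 = 0.734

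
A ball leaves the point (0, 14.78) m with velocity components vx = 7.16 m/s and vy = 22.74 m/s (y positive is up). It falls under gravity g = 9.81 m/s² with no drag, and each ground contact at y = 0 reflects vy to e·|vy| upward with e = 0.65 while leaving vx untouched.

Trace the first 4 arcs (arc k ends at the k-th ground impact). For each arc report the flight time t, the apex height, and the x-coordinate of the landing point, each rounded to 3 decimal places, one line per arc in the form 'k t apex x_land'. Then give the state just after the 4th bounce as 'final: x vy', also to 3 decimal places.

Arc 1: start y=14.780, vy=22.740 → t=5.214, apex=41.136, x_land=37.332, impact vy=-28.409
  bounce: vy ← 0.65·28.409 = 18.466
Arc 2: start y=0.000, vy=18.466 → t=3.765, apex=17.380, x_land=64.288, impact vy=-18.466
  bounce: vy ← 0.65·18.466 = 12.003
Arc 3: start y=0.000, vy=12.003 → t=2.447, apex=7.343, x_land=81.809, impact vy=-12.003
  bounce: vy ← 0.65·12.003 = 7.802
Arc 4: start y=0.000, vy=7.802 → t=1.591, apex=3.102, x_land=93.198, impact vy=-7.802
  bounce: vy ← 0.65·7.802 = 5.071

1 5.214 41.136 37.332
2 3.765 17.380 64.288
3 2.447 7.343 81.809
4 1.591 3.102 93.198
final: 93.198 5.071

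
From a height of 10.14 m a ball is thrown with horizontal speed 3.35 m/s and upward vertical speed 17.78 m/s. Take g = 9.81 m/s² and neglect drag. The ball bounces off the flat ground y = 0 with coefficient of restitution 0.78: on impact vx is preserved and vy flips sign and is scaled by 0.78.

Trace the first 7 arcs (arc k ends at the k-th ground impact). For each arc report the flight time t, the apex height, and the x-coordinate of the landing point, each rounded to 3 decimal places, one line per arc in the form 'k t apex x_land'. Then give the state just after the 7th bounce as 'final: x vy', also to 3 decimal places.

1 4.126 26.253 13.822
2 3.609 15.972 25.912
3 2.815 9.717 35.342
4 2.196 5.912 42.698
5 1.713 3.597 48.436
6 1.336 2.188 52.911
7 1.042 1.331 56.402
final: 56.402 3.987

Arc 1: start y=10.140, vy=17.780 → t=4.126, apex=26.253, x_land=13.822, impact vy=-22.695
  bounce: vy ← 0.78·22.695 = 17.702
Arc 2: start y=0.000, vy=17.702 → t=3.609, apex=15.972, x_land=25.912, impact vy=-17.702
  bounce: vy ← 0.78·17.702 = 13.808
Arc 3: start y=0.000, vy=13.808 → t=2.815, apex=9.717, x_land=35.342, impact vy=-13.808
  bounce: vy ← 0.78·13.808 = 10.770
Arc 4: start y=0.000, vy=10.770 → t=2.196, apex=5.912, x_land=42.698, impact vy=-10.770
  bounce: vy ← 0.78·10.770 = 8.401
Arc 5: start y=0.000, vy=8.401 → t=1.713, apex=3.597, x_land=48.436, impact vy=-8.401
  bounce: vy ← 0.78·8.401 = 6.553
Arc 6: start y=0.000, vy=6.553 → t=1.336, apex=2.188, x_land=52.911, impact vy=-6.553
  bounce: vy ← 0.78·6.553 = 5.111
Arc 7: start y=0.000, vy=5.111 → t=1.042, apex=1.331, x_land=56.402, impact vy=-5.111
  bounce: vy ← 0.78·5.111 = 3.987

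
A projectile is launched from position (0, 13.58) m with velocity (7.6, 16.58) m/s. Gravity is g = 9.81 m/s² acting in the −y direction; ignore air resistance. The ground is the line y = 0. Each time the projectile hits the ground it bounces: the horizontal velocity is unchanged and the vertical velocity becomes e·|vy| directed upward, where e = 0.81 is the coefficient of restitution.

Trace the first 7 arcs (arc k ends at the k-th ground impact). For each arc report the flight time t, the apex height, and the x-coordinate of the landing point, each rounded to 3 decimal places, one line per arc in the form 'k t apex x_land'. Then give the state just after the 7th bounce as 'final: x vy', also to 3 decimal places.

1 4.062 27.591 30.870
2 3.842 18.102 60.071
3 3.112 11.877 83.723
4 2.521 7.793 102.882
5 2.042 5.113 118.400
6 1.654 3.354 130.970
7 1.340 2.201 141.152
final: 141.152 5.323

Arc 1: start y=13.580, vy=16.580 → t=4.062, apex=27.591, x_land=30.870, impact vy=-23.267
  bounce: vy ← 0.81·23.267 = 18.846
Arc 2: start y=0.000, vy=18.846 → t=3.842, apex=18.102, x_land=60.071, impact vy=-18.846
  bounce: vy ← 0.81·18.846 = 15.265
Arc 3: start y=0.000, vy=15.265 → t=3.112, apex=11.877, x_land=83.723, impact vy=-15.265
  bounce: vy ← 0.81·15.265 = 12.365
Arc 4: start y=0.000, vy=12.365 → t=2.521, apex=7.793, x_land=102.882, impact vy=-12.365
  bounce: vy ← 0.81·12.365 = 10.016
Arc 5: start y=0.000, vy=10.016 → t=2.042, apex=5.113, x_land=118.400, impact vy=-10.016
  bounce: vy ← 0.81·10.016 = 8.113
Arc 6: start y=0.000, vy=8.113 → t=1.654, apex=3.354, x_land=130.970, impact vy=-8.113
  bounce: vy ← 0.81·8.113 = 6.571
Arc 7: start y=0.000, vy=6.571 → t=1.340, apex=2.201, x_land=141.152, impact vy=-6.571
  bounce: vy ← 0.81·6.571 = 5.323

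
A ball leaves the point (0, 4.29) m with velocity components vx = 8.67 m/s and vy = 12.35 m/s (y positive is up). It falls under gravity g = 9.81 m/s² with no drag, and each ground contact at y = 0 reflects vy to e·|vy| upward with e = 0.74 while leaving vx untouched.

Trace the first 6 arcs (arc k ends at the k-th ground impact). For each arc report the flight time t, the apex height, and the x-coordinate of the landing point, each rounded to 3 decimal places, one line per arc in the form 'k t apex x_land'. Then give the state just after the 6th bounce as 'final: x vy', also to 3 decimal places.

1 2.827 12.064 24.512
2 2.321 6.606 44.635
3 1.718 3.618 59.527
4 1.271 1.981 70.546
5 0.941 1.085 78.701
6 0.696 0.594 84.735
final: 84.735 2.526

Arc 1: start y=4.290, vy=12.350 → t=2.827, apex=12.064, x_land=24.512, impact vy=-15.385
  bounce: vy ← 0.74·15.385 = 11.385
Arc 2: start y=0.000, vy=11.385 → t=2.321, apex=6.606, x_land=44.635, impact vy=-11.385
  bounce: vy ← 0.74·11.385 = 8.425
Arc 3: start y=0.000, vy=8.425 → t=1.718, apex=3.618, x_land=59.527, impact vy=-8.425
  bounce: vy ← 0.74·8.425 = 6.234
Arc 4: start y=0.000, vy=6.234 → t=1.271, apex=1.981, x_land=70.546, impact vy=-6.234
  bounce: vy ← 0.74·6.234 = 4.613
Arc 5: start y=0.000, vy=4.613 → t=0.941, apex=1.085, x_land=78.701, impact vy=-4.613
  bounce: vy ← 0.74·4.613 = 3.414
Arc 6: start y=0.000, vy=3.414 → t=0.696, apex=0.594, x_land=84.735, impact vy=-3.414
  bounce: vy ← 0.74·3.414 = 2.526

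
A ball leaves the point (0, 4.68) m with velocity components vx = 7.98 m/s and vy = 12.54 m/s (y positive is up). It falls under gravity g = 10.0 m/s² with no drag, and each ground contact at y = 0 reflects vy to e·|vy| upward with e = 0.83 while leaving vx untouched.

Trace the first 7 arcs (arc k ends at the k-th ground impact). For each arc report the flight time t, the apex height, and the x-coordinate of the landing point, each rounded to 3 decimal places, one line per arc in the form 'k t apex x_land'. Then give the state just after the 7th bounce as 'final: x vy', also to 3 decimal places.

1 2.838 12.543 22.646
2 2.629 8.641 43.627
3 2.182 5.952 61.041
4 1.811 4.101 75.494
5 1.503 2.825 87.491
6 1.248 1.946 97.448
7 1.036 1.341 105.712
final: 105.712 4.298

Arc 1: start y=4.680, vy=12.540 → t=2.838, apex=12.543, x_land=22.646, impact vy=-15.838
  bounce: vy ← 0.83·15.838 = 13.146
Arc 2: start y=0.000, vy=13.146 → t=2.629, apex=8.641, x_land=43.627, impact vy=-13.146
  bounce: vy ← 0.83·13.146 = 10.911
Arc 3: start y=0.000, vy=10.911 → t=2.182, apex=5.952, x_land=61.041, impact vy=-10.911
  bounce: vy ← 0.83·10.911 = 9.056
Arc 4: start y=0.000, vy=9.056 → t=1.811, apex=4.101, x_land=75.494, impact vy=-9.056
  bounce: vy ← 0.83·9.056 = 7.517
Arc 5: start y=0.000, vy=7.517 → t=1.503, apex=2.825, x_land=87.491, impact vy=-7.517
  bounce: vy ← 0.83·7.517 = 6.239
Arc 6: start y=0.000, vy=6.239 → t=1.248, apex=1.946, x_land=97.448, impact vy=-6.239
  bounce: vy ← 0.83·6.239 = 5.178
Arc 7: start y=0.000, vy=5.178 → t=1.036, apex=1.341, x_land=105.712, impact vy=-5.178
  bounce: vy ← 0.83·5.178 = 4.298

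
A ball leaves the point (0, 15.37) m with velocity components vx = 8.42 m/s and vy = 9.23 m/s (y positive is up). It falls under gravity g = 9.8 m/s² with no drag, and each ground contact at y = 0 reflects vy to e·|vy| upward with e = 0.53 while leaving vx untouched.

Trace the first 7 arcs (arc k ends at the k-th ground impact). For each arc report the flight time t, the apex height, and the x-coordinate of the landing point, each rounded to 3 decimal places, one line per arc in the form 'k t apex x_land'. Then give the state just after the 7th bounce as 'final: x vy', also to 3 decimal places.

1 2.948 19.717 24.820
2 2.126 5.538 42.724
3 1.127 1.556 52.212
4 0.597 0.437 57.242
5 0.317 0.123 59.907
6 0.168 0.034 61.320
7 0.089 0.010 62.068
final: 62.068 0.231

Arc 1: start y=15.370, vy=9.230 → t=2.948, apex=19.717, x_land=24.820, impact vy=-19.658
  bounce: vy ← 0.53·19.658 = 10.419
Arc 2: start y=0.000, vy=10.419 → t=2.126, apex=5.538, x_land=42.724, impact vy=-10.419
  bounce: vy ← 0.53·10.419 = 5.522
Arc 3: start y=0.000, vy=5.522 → t=1.127, apex=1.556, x_land=52.212, impact vy=-5.522
  bounce: vy ← 0.53·5.522 = 2.927
Arc 4: start y=0.000, vy=2.927 → t=0.597, apex=0.437, x_land=57.242, impact vy=-2.927
  bounce: vy ← 0.53·2.927 = 1.551
Arc 5: start y=0.000, vy=1.551 → t=0.317, apex=0.123, x_land=59.907, impact vy=-1.551
  bounce: vy ← 0.53·1.551 = 0.822
Arc 6: start y=0.000, vy=0.822 → t=0.168, apex=0.034, x_land=61.320, impact vy=-0.822
  bounce: vy ← 0.53·0.822 = 0.436
Arc 7: start y=0.000, vy=0.436 → t=0.089, apex=0.010, x_land=62.068, impact vy=-0.436
  bounce: vy ← 0.53·0.436 = 0.231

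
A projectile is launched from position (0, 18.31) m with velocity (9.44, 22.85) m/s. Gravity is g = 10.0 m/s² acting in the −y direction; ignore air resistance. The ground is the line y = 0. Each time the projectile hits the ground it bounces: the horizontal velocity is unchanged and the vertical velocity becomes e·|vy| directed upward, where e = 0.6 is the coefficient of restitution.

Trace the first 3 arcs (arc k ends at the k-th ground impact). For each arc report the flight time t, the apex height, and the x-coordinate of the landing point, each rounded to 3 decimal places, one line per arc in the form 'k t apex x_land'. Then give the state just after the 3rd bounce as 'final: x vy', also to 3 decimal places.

Arc 1: start y=18.310, vy=22.850 → t=5.265, apex=44.416, x_land=49.706, impact vy=-29.805
  bounce: vy ← 0.6·29.805 = 17.883
Arc 2: start y=0.000, vy=17.883 → t=3.577, apex=15.990, x_land=83.469, impact vy=-17.883
  bounce: vy ← 0.6·17.883 = 10.730
Arc 3: start y=0.000, vy=10.730 → t=2.146, apex=5.756, x_land=103.727, impact vy=-10.730
  bounce: vy ← 0.6·10.730 = 6.438

1 5.265 44.416 49.706
2 3.577 15.990 83.469
3 2.146 5.756 103.727
final: 103.727 6.438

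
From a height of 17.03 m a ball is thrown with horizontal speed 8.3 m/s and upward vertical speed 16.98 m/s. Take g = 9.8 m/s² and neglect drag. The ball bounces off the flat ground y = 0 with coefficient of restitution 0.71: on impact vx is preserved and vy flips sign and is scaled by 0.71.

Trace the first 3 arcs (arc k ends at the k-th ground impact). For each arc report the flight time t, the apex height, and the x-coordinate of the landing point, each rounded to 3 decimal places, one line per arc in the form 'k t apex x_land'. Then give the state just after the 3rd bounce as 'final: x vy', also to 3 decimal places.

Arc 1: start y=17.030, vy=16.980 → t=4.278, apex=31.740, x_land=35.505, impact vy=-24.942
  bounce: vy ← 0.71·24.942 = 17.709
Arc 2: start y=0.000, vy=17.709 → t=3.614, apex=16.000, x_land=65.502, impact vy=-17.709
  bounce: vy ← 0.71·17.709 = 12.573
Arc 3: start y=0.000, vy=12.573 → t=2.566, apex=8.066, x_land=86.800, impact vy=-12.573
  bounce: vy ← 0.71·12.573 = 8.927

1 4.278 31.740 35.505
2 3.614 16.000 65.502
3 2.566 8.066 86.800
final: 86.800 8.927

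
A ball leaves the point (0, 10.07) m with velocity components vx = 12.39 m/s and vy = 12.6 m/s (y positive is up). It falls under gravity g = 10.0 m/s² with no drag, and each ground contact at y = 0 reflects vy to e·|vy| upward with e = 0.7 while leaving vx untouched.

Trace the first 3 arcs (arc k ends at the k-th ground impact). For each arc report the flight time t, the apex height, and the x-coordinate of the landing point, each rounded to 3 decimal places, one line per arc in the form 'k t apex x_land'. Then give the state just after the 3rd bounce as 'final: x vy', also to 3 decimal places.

Arc 1: start y=10.070, vy=12.600 → t=3.158, apex=18.008, x_land=39.125, impact vy=-18.978
  bounce: vy ← 0.7·18.978 = 13.285
Arc 2: start y=0.000, vy=13.285 → t=2.657, apex=8.824, x_land=72.044, impact vy=-13.285
  bounce: vy ← 0.7·13.285 = 9.299
Arc 3: start y=0.000, vy=9.299 → t=1.860, apex=4.324, x_land=95.087, impact vy=-9.299
  bounce: vy ← 0.7·9.299 = 6.509

1 3.158 18.008 39.125
2 2.657 8.824 72.044
3 1.860 4.324 95.087
final: 95.087 6.509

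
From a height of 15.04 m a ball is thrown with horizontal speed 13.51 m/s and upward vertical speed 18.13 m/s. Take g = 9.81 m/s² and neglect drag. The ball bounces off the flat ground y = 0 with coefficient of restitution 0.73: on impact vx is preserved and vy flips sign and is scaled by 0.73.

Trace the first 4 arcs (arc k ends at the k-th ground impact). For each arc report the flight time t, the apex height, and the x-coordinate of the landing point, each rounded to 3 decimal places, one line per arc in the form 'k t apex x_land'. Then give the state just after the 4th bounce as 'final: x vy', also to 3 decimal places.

Arc 1: start y=15.040, vy=18.130 → t=4.394, apex=31.793, x_land=59.364, impact vy=-24.976
  bounce: vy ← 0.73·24.976 = 18.232
Arc 2: start y=0.000, vy=18.232 → t=3.717, apex=16.943, x_land=109.581, impact vy=-18.232
  bounce: vy ← 0.73·18.232 = 13.310
Arc 3: start y=0.000, vy=13.310 → t=2.713, apex=9.029, x_land=146.240, impact vy=-13.310
  bounce: vy ← 0.73·13.310 = 9.716
Arc 4: start y=0.000, vy=9.716 → t=1.981, apex=4.811, x_land=173.001, impact vy=-9.716
  bounce: vy ← 0.73·9.716 = 7.093

1 4.394 31.793 59.364
2 3.717 16.943 109.581
3 2.713 9.029 146.240
4 1.981 4.811 173.001
final: 173.001 7.093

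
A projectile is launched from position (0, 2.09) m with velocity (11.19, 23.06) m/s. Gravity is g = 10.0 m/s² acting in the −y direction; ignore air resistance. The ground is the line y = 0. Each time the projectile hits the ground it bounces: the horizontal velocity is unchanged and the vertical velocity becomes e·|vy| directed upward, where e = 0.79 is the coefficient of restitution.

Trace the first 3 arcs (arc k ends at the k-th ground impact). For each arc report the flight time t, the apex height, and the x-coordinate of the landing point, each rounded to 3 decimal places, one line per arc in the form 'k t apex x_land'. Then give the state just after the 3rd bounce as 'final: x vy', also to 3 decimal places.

Arc 1: start y=2.090, vy=23.060 → t=4.701, apex=28.678, x_land=52.603, impact vy=-23.949
  bounce: vy ← 0.79·23.949 = 18.920
Arc 2: start y=0.000, vy=18.920 → t=3.784, apex=17.898, x_land=94.946, impact vy=-18.920
  bounce: vy ← 0.79·18.920 = 14.947
Arc 3: start y=0.000, vy=14.947 → t=2.989, apex=11.170, x_land=128.397, impact vy=-14.947
  bounce: vy ← 0.79·14.947 = 11.808

1 4.701 28.678 52.603
2 3.784 17.898 94.946
3 2.989 11.170 128.397
final: 128.397 11.808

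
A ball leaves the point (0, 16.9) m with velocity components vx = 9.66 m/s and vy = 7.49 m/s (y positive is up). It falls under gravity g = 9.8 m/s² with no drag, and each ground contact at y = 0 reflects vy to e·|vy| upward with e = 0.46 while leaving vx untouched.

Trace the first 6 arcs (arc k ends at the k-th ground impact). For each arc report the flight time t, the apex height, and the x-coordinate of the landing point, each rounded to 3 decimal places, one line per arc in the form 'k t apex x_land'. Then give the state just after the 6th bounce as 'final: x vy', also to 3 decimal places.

Arc 1: start y=16.900, vy=7.490 → t=2.773, apex=19.762, x_land=26.783, impact vy=-19.681
  bounce: vy ← 0.46·19.681 = 9.053
Arc 2: start y=0.000, vy=9.053 → t=1.848, apex=4.182, x_land=44.631, impact vy=-9.053
  bounce: vy ← 0.46·9.053 = 4.164
Arc 3: start y=0.000, vy=4.164 → t=0.850, apex=0.885, x_land=52.841, impact vy=-4.164
  bounce: vy ← 0.46·4.164 = 1.916
Arc 4: start y=0.000, vy=1.916 → t=0.391, apex=0.187, x_land=56.617, impact vy=-1.916
  bounce: vy ← 0.46·1.916 = 0.881
Arc 5: start y=0.000, vy=0.881 → t=0.180, apex=0.040, x_land=58.354, impact vy=-0.881
  bounce: vy ← 0.46·0.881 = 0.405
Arc 6: start y=0.000, vy=0.405 → t=0.083, apex=0.008, x_land=59.154, impact vy=-0.405
  bounce: vy ← 0.46·0.405 = 0.186

1 2.773 19.762 26.783
2 1.848 4.182 44.631
3 0.850 0.885 52.841
4 0.391 0.187 56.617
5 0.180 0.040 58.354
6 0.083 0.008 59.154
final: 59.154 0.186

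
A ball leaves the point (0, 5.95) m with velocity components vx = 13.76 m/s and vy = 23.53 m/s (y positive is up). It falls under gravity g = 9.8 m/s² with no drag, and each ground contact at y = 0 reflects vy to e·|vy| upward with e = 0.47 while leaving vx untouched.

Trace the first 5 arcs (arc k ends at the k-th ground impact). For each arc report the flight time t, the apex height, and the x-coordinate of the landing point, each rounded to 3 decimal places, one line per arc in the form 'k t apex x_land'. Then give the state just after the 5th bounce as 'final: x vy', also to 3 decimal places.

Arc 1: start y=5.950, vy=23.530 → t=5.043, apex=34.198, x_land=69.389, impact vy=-25.890
  bounce: vy ← 0.47·25.890 = 12.168
Arc 2: start y=0.000, vy=12.168 → t=2.483, apex=7.554, x_land=103.560, impact vy=-12.168
  bounce: vy ← 0.47·12.168 = 5.719
Arc 3: start y=0.000, vy=5.719 → t=1.167, apex=1.669, x_land=119.620, impact vy=-5.719
  bounce: vy ← 0.47·5.719 = 2.688
Arc 4: start y=0.000, vy=2.688 → t=0.549, apex=0.369, x_land=127.168, impact vy=-2.688
  bounce: vy ← 0.47·2.688 = 1.263
Arc 5: start y=0.000, vy=1.263 → t=0.258, apex=0.081, x_land=130.716, impact vy=-1.263
  bounce: vy ← 0.47·1.263 = 0.594

1 5.043 34.198 69.389
2 2.483 7.554 103.560
3 1.167 1.669 119.620
4 0.549 0.369 127.168
5 0.258 0.081 130.716
final: 130.716 0.594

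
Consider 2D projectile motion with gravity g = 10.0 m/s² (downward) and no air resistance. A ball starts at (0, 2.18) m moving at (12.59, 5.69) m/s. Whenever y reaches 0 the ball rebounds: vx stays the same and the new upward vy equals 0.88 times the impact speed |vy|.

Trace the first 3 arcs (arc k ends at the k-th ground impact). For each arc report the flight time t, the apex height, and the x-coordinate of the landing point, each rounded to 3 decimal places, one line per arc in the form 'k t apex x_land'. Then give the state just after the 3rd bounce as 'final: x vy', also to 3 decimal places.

Arc 1: start y=2.180, vy=5.690 → t=1.441, apex=3.799, x_land=18.138, impact vy=-8.716
  bounce: vy ← 0.88·8.716 = 7.670
Arc 2: start y=0.000, vy=7.670 → t=1.534, apex=2.942, x_land=37.452, impact vy=-7.670
  bounce: vy ← 0.88·7.670 = 6.750
Arc 3: start y=0.000, vy=6.750 → t=1.350, apex=2.278, x_land=54.448, impact vy=-6.750
  bounce: vy ← 0.88·6.750 = 5.940

1 1.441 3.799 18.138
2 1.534 2.942 37.452
3 1.350 2.278 54.448
final: 54.448 5.940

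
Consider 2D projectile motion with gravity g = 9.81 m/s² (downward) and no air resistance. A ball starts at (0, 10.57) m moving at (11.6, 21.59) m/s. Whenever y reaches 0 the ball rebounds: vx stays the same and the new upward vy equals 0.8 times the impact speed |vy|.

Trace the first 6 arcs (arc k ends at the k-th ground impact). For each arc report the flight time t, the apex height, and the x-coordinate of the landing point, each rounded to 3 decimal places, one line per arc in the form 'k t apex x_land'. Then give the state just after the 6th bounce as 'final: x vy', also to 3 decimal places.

Arc 1: start y=10.570, vy=21.590 → t=4.846, apex=34.328, x_land=56.217, impact vy=-25.952
  bounce: vy ← 0.8·25.952 = 20.762
Arc 2: start y=0.000, vy=20.762 → t=4.233, apex=21.970, x_land=105.317, impact vy=-20.762
  bounce: vy ← 0.8·20.762 = 16.609
Arc 3: start y=0.000, vy=16.609 → t=3.386, apex=14.061, x_land=144.597, impact vy=-16.609
  bounce: vy ← 0.8·16.609 = 13.287
Arc 4: start y=0.000, vy=13.287 → t=2.709, apex=8.999, x_land=176.021, impact vy=-13.287
  bounce: vy ← 0.8·13.287 = 10.630
Arc 5: start y=0.000, vy=10.630 → t=2.167, apex=5.759, x_land=201.160, impact vy=-10.630
  bounce: vy ← 0.8·10.630 = 8.504
Arc 6: start y=0.000, vy=8.504 → t=1.734, apex=3.686, x_land=221.272, impact vy=-8.504
  bounce: vy ← 0.8·8.504 = 6.803

1 4.846 34.328 56.217
2 4.233 21.970 105.317
3 3.386 14.061 144.597
4 2.709 8.999 176.021
5 2.167 5.759 201.160
6 1.734 3.686 221.272
final: 221.272 6.803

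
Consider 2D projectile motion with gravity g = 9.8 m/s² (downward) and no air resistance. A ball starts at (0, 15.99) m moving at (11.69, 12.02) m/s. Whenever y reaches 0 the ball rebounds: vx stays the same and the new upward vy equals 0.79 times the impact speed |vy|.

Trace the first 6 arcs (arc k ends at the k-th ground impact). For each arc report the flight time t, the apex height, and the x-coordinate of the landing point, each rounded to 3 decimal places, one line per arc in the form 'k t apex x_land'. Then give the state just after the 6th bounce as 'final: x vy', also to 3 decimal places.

1 3.410 23.361 39.863
2 3.450 14.580 80.193
3 2.725 9.099 112.053
4 2.153 5.679 137.223
5 1.701 3.544 157.107
6 1.344 2.212 172.815
final: 172.815 5.202

Arc 1: start y=15.990, vy=12.020 → t=3.410, apex=23.361, x_land=39.863, impact vy=-21.398
  bounce: vy ← 0.79·21.398 = 16.905
Arc 2: start y=0.000, vy=16.905 → t=3.450, apex=14.580, x_land=80.193, impact vy=-16.905
  bounce: vy ← 0.79·16.905 = 13.355
Arc 3: start y=0.000, vy=13.355 → t=2.725, apex=9.099, x_land=112.053, impact vy=-13.355
  bounce: vy ← 0.79·13.355 = 10.550
Arc 4: start y=0.000, vy=10.550 → t=2.153, apex=5.679, x_land=137.223, impact vy=-10.550
  bounce: vy ← 0.79·10.550 = 8.335
Arc 5: start y=0.000, vy=8.335 → t=1.701, apex=3.544, x_land=157.107, impact vy=-8.335
  bounce: vy ← 0.79·8.335 = 6.584
Arc 6: start y=0.000, vy=6.584 → t=1.344, apex=2.212, x_land=172.815, impact vy=-6.584
  bounce: vy ← 0.79·6.584 = 5.202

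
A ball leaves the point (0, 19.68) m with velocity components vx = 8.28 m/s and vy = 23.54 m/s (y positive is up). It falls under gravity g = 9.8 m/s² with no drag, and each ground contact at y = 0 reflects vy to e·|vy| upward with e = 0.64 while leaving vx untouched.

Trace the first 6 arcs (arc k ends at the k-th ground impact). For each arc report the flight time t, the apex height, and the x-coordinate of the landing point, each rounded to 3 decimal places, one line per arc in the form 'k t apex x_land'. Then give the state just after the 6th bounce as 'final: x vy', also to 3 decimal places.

Arc 1: start y=19.680, vy=23.540 → t=5.530, apex=47.952, x_land=45.791, impact vy=-30.657
  bounce: vy ← 0.64·30.657 = 19.621
Arc 2: start y=0.000, vy=19.621 → t=4.004, apex=19.641, x_land=78.946, impact vy=-19.621
  bounce: vy ← 0.64·19.621 = 12.557
Arc 3: start y=0.000, vy=12.557 → t=2.563, apex=8.045, x_land=100.165, impact vy=-12.557
  bounce: vy ← 0.64·12.557 = 8.037
Arc 4: start y=0.000, vy=8.037 → t=1.640, apex=3.295, x_land=113.745, impact vy=-8.037
  bounce: vy ← 0.64·8.037 = 5.143
Arc 5: start y=0.000, vy=5.143 → t=1.050, apex=1.350, x_land=122.436, impact vy=-5.143
  bounce: vy ← 0.64·5.143 = 3.292
Arc 6: start y=0.000, vy=3.292 → t=0.672, apex=0.553, x_land=127.999, impact vy=-3.292
  bounce: vy ← 0.64·3.292 = 2.107

1 5.530 47.952 45.791
2 4.004 19.641 78.946
3 2.563 8.045 100.165
4 1.640 3.295 113.745
5 1.050 1.350 122.436
6 0.672 0.553 127.999
final: 127.999 2.107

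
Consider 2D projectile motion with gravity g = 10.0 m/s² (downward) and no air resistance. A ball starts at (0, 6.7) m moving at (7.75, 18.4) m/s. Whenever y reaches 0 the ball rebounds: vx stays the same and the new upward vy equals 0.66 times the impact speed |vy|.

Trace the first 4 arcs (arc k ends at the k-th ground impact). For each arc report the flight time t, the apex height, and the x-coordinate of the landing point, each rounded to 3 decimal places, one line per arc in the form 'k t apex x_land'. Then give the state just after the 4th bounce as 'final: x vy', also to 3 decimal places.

Arc 1: start y=6.700, vy=18.400 → t=4.014, apex=23.628, x_land=31.107, impact vy=-21.738
  bounce: vy ← 0.66·21.738 = 14.347
Arc 2: start y=0.000, vy=14.347 → t=2.869, apex=10.292, x_land=53.346, impact vy=-14.347
  bounce: vy ← 0.66·14.347 = 9.469
Arc 3: start y=0.000, vy=9.469 → t=1.894, apex=4.483, x_land=68.023, impact vy=-9.469
  bounce: vy ← 0.66·9.469 = 6.250
Arc 4: start y=0.000, vy=6.250 → t=1.250, apex=1.953, x_land=77.710, impact vy=-6.250
  bounce: vy ← 0.66·6.250 = 4.125

1 4.014 23.628 31.107
2 2.869 10.292 53.346
3 1.894 4.483 68.023
4 1.250 1.953 77.710
final: 77.710 4.125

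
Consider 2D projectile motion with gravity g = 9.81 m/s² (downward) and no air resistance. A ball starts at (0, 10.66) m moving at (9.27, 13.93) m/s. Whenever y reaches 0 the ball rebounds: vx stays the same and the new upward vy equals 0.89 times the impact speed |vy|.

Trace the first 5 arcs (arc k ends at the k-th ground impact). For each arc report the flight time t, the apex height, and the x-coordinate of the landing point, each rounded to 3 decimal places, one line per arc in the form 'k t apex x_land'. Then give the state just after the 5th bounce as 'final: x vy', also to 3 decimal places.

Arc 1: start y=10.660, vy=13.930 → t=3.467, apex=20.550, x_land=32.138, impact vy=-20.080
  bounce: vy ← 0.89·20.080 = 17.871
Arc 2: start y=0.000, vy=17.871 → t=3.643, apex=16.278, x_land=65.912, impact vy=-17.871
  bounce: vy ← 0.89·17.871 = 15.905
Arc 3: start y=0.000, vy=15.905 → t=3.243, apex=12.894, x_land=95.971, impact vy=-15.905
  bounce: vy ← 0.89·15.905 = 14.156
Arc 4: start y=0.000, vy=14.156 → t=2.886, apex=10.213, x_land=122.724, impact vy=-14.156
  bounce: vy ← 0.89·14.156 = 12.598
Arc 5: start y=0.000, vy=12.598 → t=2.568, apex=8.090, x_land=146.534, impact vy=-12.598
  bounce: vy ← 0.89·12.598 = 11.213

1 3.467 20.550 32.138
2 3.643 16.278 65.912
3 3.243 12.894 95.971
4 2.886 10.213 122.724
5 2.568 8.090 146.534
final: 146.534 11.213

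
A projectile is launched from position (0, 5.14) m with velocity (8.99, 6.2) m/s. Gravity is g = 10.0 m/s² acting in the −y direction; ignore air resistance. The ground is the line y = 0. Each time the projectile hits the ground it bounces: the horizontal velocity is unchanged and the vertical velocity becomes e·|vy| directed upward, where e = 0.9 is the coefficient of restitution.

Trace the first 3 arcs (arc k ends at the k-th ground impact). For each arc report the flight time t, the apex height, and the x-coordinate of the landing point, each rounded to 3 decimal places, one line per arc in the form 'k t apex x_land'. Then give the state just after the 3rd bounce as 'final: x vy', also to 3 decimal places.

Arc 1: start y=5.140, vy=6.200 → t=1.808, apex=7.062, x_land=16.258, impact vy=-11.884
  bounce: vy ← 0.9·11.884 = 10.696
Arc 2: start y=0.000, vy=10.696 → t=2.139, apex=5.720, x_land=35.489, impact vy=-10.696
  bounce: vy ← 0.9·10.696 = 9.626
Arc 3: start y=0.000, vy=9.626 → t=1.925, apex=4.633, x_land=52.798, impact vy=-9.626
  bounce: vy ← 0.9·9.626 = 8.664

1 1.808 7.062 16.258
2 2.139 5.720 35.489
3 1.925 4.633 52.798
final: 52.798 8.664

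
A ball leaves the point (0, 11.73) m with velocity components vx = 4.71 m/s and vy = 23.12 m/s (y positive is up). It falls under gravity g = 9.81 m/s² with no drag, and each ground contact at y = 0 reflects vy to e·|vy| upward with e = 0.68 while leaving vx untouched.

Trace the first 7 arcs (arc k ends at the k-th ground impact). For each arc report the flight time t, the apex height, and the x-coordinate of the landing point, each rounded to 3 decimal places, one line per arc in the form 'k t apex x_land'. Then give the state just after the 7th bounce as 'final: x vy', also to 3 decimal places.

1 5.176 38.974 24.377
2 3.834 18.022 42.433
3 2.607 8.333 54.712
4 1.773 3.853 63.061
5 1.205 1.782 68.739
6 0.820 0.824 72.599
7 0.557 0.381 75.225
final: 75.225 1.859

Arc 1: start y=11.730, vy=23.120 → t=5.176, apex=38.974, x_land=24.377, impact vy=-27.653
  bounce: vy ← 0.68·27.653 = 18.804
Arc 2: start y=0.000, vy=18.804 → t=3.834, apex=18.022, x_land=42.433, impact vy=-18.804
  bounce: vy ← 0.68·18.804 = 12.787
Arc 3: start y=0.000, vy=12.787 → t=2.607, apex=8.333, x_land=54.712, impact vy=-12.787
  bounce: vy ← 0.68·12.787 = 8.695
Arc 4: start y=0.000, vy=8.695 → t=1.773, apex=3.853, x_land=63.061, impact vy=-8.695
  bounce: vy ← 0.68·8.695 = 5.913
Arc 5: start y=0.000, vy=5.913 → t=1.205, apex=1.782, x_land=68.739, impact vy=-5.913
  bounce: vy ← 0.68·5.913 = 4.021
Arc 6: start y=0.000, vy=4.021 → t=0.820, apex=0.824, x_land=72.599, impact vy=-4.021
  bounce: vy ← 0.68·4.021 = 2.734
Arc 7: start y=0.000, vy=2.734 → t=0.557, apex=0.381, x_land=75.225, impact vy=-2.734
  bounce: vy ← 0.68·2.734 = 1.859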